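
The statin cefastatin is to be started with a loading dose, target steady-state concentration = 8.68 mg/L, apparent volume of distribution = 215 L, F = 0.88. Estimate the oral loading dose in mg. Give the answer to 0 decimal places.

2121 mg

LD = Css × Vd / F = 8.68 × 215 / 0.88 = 2121 mg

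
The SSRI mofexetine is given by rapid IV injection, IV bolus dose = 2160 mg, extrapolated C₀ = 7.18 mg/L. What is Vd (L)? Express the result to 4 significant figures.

300.8 L

Vd = Dose / C₀ = 2160 / 7.18 = 300.8 L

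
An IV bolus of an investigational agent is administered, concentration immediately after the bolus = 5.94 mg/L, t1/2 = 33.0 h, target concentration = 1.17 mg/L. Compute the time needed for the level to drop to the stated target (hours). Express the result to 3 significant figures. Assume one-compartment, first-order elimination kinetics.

k = ln2 / t½ = 0.693147 / 33.0 = 0.02100 h⁻¹
t = ln(C₀ / C) / k = ln(5.940 / 1.17) / 0.02100
  = ln(5.077) / 0.02100 = 1.625 / 0.02100 = 77.38 h

77.4 h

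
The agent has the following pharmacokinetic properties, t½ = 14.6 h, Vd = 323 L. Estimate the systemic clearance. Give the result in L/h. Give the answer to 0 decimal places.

15 L/h

k = ln2 / t½ = 0.693147 / 14.6 = 0.04748 h⁻¹
CL = k × Vd = 0.04748 × 323 = 15.34 L/h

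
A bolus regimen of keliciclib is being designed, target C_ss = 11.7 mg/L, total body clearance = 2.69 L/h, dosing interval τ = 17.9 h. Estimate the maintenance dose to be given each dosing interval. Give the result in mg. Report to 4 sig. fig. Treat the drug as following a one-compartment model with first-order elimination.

At steady state, Dose/τ = Css × CL.
Dose = Css × CL × τ = 11.7 × 2.690 × 17.9 = 563.4 mg

563.4 mg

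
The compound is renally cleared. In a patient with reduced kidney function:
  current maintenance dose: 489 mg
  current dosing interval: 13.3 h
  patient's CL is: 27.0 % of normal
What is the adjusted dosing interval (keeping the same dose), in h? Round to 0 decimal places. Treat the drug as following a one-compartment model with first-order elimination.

To keep the same average steady-state level, dosing rate must scale with clearance.
CL ratio = 27.0 / 100 = 0.2700
New interval (same dose) = 13.3 / 0.2700 = 49.26 h

49 h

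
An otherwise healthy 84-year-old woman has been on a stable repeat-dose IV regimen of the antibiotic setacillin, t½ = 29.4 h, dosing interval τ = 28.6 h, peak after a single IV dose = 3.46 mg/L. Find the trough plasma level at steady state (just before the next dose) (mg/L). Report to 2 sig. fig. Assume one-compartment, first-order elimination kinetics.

3.6 mg/L

k = ln2 / t½ = 0.693147 / 29.4 = 0.02358 h⁻¹
e^(−kτ) = e^(−0.02358 × 28.6) = 0.5095
Accumulation ratio R = 1 / (1 − e^(−kτ)) = 1 / (1 − 0.5095) = 2.039
Steady-state trough = C₀ × R × e^(−kτ) = 3.46 × 2.039 × 0.5095 = 3.594 mg/L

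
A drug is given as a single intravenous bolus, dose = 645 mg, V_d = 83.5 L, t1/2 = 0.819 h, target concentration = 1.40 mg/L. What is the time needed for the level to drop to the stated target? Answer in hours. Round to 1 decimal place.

2.0 h

C₀ = Dose / Vd = 645.0 / 83.5 = 7.725 mg/L
k = ln2 / t½ = 0.693147 / 0.819 = 0.8463 h⁻¹
t = ln(C₀ / C) / k = ln(7.725 / 1.40) / 0.8463
  = ln(5.518) / 0.8463 = 1.708 / 0.8463 = 2.018 h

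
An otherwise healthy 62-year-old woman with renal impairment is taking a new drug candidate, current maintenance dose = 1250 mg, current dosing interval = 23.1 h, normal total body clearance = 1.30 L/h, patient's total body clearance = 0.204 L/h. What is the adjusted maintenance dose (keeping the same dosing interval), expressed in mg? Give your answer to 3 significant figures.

To keep the same average steady-state level, dosing rate must scale with clearance.
CL ratio = 0.204 / 1.30 = 0.1569
New dose (same interval) = 1250 × 0.1569 = 196.1 mg

196 mg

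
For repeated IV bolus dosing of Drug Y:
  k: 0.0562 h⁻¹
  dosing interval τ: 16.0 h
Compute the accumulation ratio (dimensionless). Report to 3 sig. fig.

e^(−kτ) = e^(−0.05620 × 16.0) = 0.4069
Accumulation ratio R = 1 / (1 − e^(−kτ)) = 1 / (1 − 0.4069) = 1.686

1.69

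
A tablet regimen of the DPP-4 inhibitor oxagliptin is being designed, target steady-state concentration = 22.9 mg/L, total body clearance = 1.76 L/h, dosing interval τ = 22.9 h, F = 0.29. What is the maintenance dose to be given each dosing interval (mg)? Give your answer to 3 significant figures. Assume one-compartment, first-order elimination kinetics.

At steady state, F × (Dose/τ) = Css × CL.
Dose = Css × CL × τ / F = 22.9 × 1.760 × 22.9 / 0.29 = 3183 mg

3180 mg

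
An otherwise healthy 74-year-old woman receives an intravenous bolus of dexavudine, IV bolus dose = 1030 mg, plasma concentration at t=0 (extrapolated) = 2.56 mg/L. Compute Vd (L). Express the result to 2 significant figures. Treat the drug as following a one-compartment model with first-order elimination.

400 L

Vd = Dose / C₀ = 1030 / 2.56 = 402.3 L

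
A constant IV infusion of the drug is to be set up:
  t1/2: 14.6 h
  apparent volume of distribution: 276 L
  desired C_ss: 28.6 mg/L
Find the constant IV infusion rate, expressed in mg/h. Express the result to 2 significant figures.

k = ln2 / t½ = 0.693147 / 14.6 = 0.04748 h⁻¹
CL = k × Vd = 0.04748 × 276 = 13.10 L/h
At steady state, infusion rate R₀ = Css × CL = 28.6 × 13.10 = 374.7 mg/h

370 mg/h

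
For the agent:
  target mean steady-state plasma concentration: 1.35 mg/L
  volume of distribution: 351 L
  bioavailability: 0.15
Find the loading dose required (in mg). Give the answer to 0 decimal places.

LD = Css × Vd / F = 1.35 × 351 / 0.15 = 3159 mg

3159 mg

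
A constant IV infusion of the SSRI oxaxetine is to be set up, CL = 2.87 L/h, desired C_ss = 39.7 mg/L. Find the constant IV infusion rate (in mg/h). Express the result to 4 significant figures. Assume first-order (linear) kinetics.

At steady state, infusion rate R₀ = Css × CL = 39.7 × 2.870 = 113.9 mg/h

113.9 mg/h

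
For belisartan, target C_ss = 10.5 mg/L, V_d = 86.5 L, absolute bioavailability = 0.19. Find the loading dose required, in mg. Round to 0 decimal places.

LD = Css × Vd / F = 10.5 × 86.5 / 0.19 = 4780 mg

4780 mg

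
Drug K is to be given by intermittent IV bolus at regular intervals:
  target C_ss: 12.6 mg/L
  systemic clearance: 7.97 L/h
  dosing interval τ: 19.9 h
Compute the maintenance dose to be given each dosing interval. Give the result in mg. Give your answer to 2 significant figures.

2000 mg

At steady state, Dose/τ = Css × CL.
Dose = Css × CL × τ = 12.6 × 7.970 × 19.9 = 1998 mg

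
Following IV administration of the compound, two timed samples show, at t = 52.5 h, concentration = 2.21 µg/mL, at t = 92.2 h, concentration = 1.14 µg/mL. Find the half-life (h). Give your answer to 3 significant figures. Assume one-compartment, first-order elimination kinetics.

41.6 h

k = ln(C₁/C₂) / (t₂ − t₁) = ln(2.21/1.14) / (92.2 − 52.5)
  = 0.6620 / 39.70 = 0.01668 h⁻¹
t½ = ln2 / k = 0.693147 / 0.01668 = 41.56 h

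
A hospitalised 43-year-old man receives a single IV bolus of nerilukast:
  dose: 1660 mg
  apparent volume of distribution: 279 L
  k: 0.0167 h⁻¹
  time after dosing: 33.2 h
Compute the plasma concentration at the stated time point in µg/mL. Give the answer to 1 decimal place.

C₀ = Dose / Vd = 1660 / 279 = 5.950 mg/L
C = C₀ · e^(−k·t) = 5.950 × e^(−0.01670 × 33.2)
  = 5.950 × 0.5744 = 3.418 mg/L
(3.418 mg/L = 3.418 µg/mL)

3.4 µg/mL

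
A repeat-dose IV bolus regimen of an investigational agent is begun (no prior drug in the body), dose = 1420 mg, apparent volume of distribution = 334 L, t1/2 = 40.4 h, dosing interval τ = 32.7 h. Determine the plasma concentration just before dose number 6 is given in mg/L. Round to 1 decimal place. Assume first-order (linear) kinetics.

C₀ per dose = Dose / Vd = 1420 / 334 = 4.251 mg/L
k = ln2 / t½ = 0.693147 / 40.4 = 0.01716 h⁻¹
Fraction remaining after one interval: r = e^(−kτ) = e^(−0.01716 × 32.7) = 0.5706
Before dose 6, 5 doses have been given (aged 1τ, 2τ, 3τ, 4τ, 5τ).
C_trough = C₀ × (r + r² + … + r^5) = C₀ × r(1−r^5)/(1−r)
        = 4.251 × 0.5706 × (1 − 0.06049) / (1 − 0.5706) = 5.307 mg/L

5.3 mg/L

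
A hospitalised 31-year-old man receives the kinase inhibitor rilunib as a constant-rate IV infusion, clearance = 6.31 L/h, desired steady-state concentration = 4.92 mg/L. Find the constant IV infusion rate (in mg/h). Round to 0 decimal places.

31 mg/h

At steady state, infusion rate R₀ = Css × CL = 4.92 × 6.310 = 31.05 mg/h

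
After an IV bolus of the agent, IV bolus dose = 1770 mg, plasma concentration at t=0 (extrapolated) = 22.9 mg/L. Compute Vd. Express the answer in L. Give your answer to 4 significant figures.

77.29 L

Vd = Dose / C₀ = 1770 / 22.9 = 77.29 L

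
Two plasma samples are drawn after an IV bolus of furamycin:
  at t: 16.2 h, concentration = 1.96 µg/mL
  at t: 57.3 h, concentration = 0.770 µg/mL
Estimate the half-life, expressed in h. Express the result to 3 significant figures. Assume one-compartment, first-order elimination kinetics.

k = ln(C₁/C₂) / (t₂ − t₁) = ln(1.96/0.770) / (57.3 − 16.2)
  = 0.9343 / 41.10 = 0.02273 h⁻¹
t½ = ln2 / k = 0.693147 / 0.02273 = 30.49 h

30.5 h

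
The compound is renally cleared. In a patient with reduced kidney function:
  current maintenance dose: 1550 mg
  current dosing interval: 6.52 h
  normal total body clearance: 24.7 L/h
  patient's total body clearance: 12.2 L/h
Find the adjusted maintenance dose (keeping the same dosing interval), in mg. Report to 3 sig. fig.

To keep the same average steady-state level, dosing rate must scale with clearance.
CL ratio = 12.2 / 24.7 = 0.4939
New dose (same interval) = 1550 × 0.4939 = 765.5 mg

766 mg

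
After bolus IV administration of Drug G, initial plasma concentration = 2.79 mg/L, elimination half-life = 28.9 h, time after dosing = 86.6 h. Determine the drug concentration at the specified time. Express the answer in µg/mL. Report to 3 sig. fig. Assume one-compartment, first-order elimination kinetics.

k = ln2 / t½ = 0.693147 / 28.9 = 0.02398 h⁻¹
C = C₀ · e^(−k·t) = 2.790 × e^(−0.02398 × 86.6)
  = 2.790 × 0.1253 = 0.3496 mg/L
(0.3496 mg/L = 0.3496 µg/mL)

0.350 µg/mL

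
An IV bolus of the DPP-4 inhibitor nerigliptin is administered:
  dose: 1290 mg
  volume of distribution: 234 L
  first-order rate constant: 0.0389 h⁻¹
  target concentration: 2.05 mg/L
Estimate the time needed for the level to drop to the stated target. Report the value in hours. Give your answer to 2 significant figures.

25 h

C₀ = Dose / Vd = 1290 / 234 = 5.513 mg/L
t = ln(C₀ / C) / k = ln(5.513 / 2.05) / 0.03890
  = ln(2.689) / 0.03890 = 0.9892 / 0.03890 = 25.43 h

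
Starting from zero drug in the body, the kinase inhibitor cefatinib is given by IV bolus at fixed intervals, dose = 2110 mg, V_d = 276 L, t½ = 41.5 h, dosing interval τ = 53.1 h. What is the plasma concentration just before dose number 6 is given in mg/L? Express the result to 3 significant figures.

5.29 mg/L

C₀ per dose = Dose / Vd = 2110 / 276 = 7.645 mg/L
k = ln2 / t½ = 0.693147 / 41.5 = 0.01670 h⁻¹
Fraction remaining after one interval: r = e^(−kτ) = e^(−0.01670 × 53.1) = 0.4120
Before dose 6, 5 doses have been given (aged 1τ, 2τ, 3τ, 4τ, 5τ).
C_trough = C₀ × (r + r² + … + r^5) = C₀ × r(1−r^5)/(1−r)
        = 7.645 × 0.4120 × (1 − 0.01187) / (1 − 0.4120) = 5.293 mg/L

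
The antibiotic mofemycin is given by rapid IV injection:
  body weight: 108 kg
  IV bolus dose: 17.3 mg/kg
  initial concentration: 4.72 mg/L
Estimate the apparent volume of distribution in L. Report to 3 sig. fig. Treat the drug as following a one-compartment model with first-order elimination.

Dose = 17.3 × 108 = 1868 mg
Vd = Dose / C₀ = 1868 / 4.72 = 395.8 L

396 L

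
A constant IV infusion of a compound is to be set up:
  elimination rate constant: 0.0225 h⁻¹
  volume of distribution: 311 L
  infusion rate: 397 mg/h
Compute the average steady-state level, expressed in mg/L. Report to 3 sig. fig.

CL = k × Vd = 0.02250 × 311 = 6.998 L/h
At steady state Css = R₀ / CL = 397 / 6.998 = 56.73 mg/L

56.7 mg/L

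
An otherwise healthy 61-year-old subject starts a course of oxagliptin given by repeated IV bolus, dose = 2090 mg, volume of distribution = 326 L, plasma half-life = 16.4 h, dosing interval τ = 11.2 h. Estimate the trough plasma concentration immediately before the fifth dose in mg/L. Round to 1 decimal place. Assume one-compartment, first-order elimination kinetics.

C₀ per dose = Dose / Vd = 2090 / 326 = 6.411 mg/L
k = ln2 / t½ = 0.693147 / 16.4 = 0.04227 h⁻¹
Fraction remaining after one interval: r = e^(−kτ) = e^(−0.04227 × 11.2) = 0.6229
Before dose 5, 4 doses have been given (aged 1τ, 2τ, 3τ, 4τ).
C_trough = C₀ × (r + r² + … + r^4) = C₀ × r(1−r^4)/(1−r)
        = 6.411 × 0.6229 × (1 − 0.1505) / (1 − 0.6229) = 8.996 mg/L

9.0 mg/L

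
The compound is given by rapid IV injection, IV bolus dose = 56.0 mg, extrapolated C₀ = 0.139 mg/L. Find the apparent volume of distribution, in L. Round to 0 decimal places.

Vd = Dose / C₀ = 56.00 / 0.139 = 402.9 L

403 L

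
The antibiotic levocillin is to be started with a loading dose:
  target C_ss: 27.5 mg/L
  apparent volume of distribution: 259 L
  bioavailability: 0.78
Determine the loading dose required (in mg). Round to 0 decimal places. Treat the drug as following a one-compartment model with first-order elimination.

9131 mg

LD = Css × Vd / F = 27.5 × 259 / 0.78 = 9131 mg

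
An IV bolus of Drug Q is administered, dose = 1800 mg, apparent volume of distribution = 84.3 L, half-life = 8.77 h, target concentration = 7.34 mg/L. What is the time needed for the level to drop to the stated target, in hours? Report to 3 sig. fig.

13.5 h

C₀ = Dose / Vd = 1800 / 84.3 = 21.35 mg/L
k = ln2 / t½ = 0.693147 / 8.77 = 0.07904 h⁻¹
t = ln(C₀ / C) / k = ln(21.35 / 7.34) / 0.07904
  = ln(2.909) / 0.07904 = 1.068 / 0.07904 = 13.51 h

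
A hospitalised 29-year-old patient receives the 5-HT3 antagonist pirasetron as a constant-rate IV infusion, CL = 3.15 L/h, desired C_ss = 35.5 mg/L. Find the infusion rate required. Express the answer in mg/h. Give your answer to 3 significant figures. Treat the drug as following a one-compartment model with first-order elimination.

112 mg/h

At steady state, infusion rate R₀ = Css × CL = 35.5 × 3.150 = 111.8 mg/h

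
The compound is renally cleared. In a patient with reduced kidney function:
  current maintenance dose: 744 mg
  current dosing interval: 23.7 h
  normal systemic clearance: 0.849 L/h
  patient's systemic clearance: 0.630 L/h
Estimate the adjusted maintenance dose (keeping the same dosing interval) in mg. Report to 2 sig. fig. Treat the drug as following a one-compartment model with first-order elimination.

To keep the same average steady-state level, dosing rate must scale with clearance.
CL ratio = 0.630 / 0.849 = 0.7420
New dose (same interval) = 744 × 0.7420 = 552.0 mg

550 mg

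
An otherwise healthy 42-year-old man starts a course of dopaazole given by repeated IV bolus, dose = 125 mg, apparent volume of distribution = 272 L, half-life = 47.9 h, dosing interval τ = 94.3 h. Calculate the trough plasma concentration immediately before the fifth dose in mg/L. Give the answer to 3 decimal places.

C₀ per dose = Dose / Vd = 125 / 272 = 0.4596 mg/L
k = ln2 / t½ = 0.693147 / 47.9 = 0.01447 h⁻¹
Fraction remaining after one interval: r = e^(−kτ) = e^(−0.01447 × 94.3) = 0.2555
Before dose 5, 4 doses have been given (aged 1τ, 2τ, 3τ, 4τ).
C_trough = C₀ × (r + r² + … + r^4) = C₀ × r(1−r^4)/(1−r)
        = 0.4596 × 0.2555 × (1 − 0.004262) / (1 − 0.2555) = 0.1571 mg/L

0.157 mg/L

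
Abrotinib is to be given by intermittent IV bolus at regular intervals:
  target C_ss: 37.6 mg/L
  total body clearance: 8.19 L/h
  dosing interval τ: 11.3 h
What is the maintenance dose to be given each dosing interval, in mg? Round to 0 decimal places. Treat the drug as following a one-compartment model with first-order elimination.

3480 mg

At steady state, Dose/τ = Css × CL.
Dose = Css × CL × τ = 37.6 × 8.190 × 11.3 = 3480 mg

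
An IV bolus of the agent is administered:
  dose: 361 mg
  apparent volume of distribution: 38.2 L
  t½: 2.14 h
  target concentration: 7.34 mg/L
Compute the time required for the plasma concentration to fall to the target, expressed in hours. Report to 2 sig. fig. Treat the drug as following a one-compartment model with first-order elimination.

0.78 h

C₀ = Dose / Vd = 361.0 / 38.2 = 9.450 mg/L
k = ln2 / t½ = 0.693147 / 2.14 = 0.3239 h⁻¹
t = ln(C₀ / C) / k = ln(9.450 / 7.34) / 0.3239
  = ln(1.287) / 0.3239 = 0.2523 / 0.3239 = 0.7789 h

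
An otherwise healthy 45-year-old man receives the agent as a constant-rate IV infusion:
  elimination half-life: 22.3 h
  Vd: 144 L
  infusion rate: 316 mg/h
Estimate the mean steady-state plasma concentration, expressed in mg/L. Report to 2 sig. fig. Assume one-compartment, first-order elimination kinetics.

k = ln2 / t½ = 0.693147 / 22.3 = 0.03108 h⁻¹
CL = k × Vd = 0.03108 × 144 = 4.476 L/h
At steady state Css = R₀ / CL = 316 / 4.476 = 70.60 mg/L

71 mg/L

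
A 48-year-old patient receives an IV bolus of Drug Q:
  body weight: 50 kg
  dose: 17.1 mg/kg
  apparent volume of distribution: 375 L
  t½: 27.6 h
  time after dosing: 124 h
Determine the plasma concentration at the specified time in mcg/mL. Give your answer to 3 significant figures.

Total dose = 17.1 × 50 = 855.0 mg
C₀ = Dose / Vd = 855.0 / 375 = 2.280 mg/L
k = ln2 / t½ = 0.693147 / 27.6 = 0.02511 h⁻¹
C = C₀ · e^(−k·t) = 2.280 × e^(−0.02511 × 124)
  = 2.280 × 0.04444 = 0.1013 mg/L
(0.1013 mg/L = 0.1013 mcg/mL)

0.101 mcg/mL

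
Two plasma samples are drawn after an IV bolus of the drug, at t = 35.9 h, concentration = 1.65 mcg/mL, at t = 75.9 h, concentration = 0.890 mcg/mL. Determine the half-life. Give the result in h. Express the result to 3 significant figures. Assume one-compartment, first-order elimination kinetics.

k = ln(C₁/C₂) / (t₂ − t₁) = ln(1.65/0.890) / (75.9 − 35.9)
  = 0.6173 / 40.00 = 0.01543 h⁻¹
t½ = ln2 / k = 0.693147 / 0.01543 = 44.92 h

44.9 h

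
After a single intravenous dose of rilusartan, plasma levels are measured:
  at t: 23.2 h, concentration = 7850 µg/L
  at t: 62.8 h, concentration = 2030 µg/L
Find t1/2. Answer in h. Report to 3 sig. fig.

k = ln(C₁/C₂) / (t₂ − t₁) = ln(7850/2030) / (62.8 − 23.2)
  = 1.352 / 39.60 = 0.03414 h⁻¹
t½ = ln2 / k = 0.693147 / 0.03414 = 20.30 h

20.3 h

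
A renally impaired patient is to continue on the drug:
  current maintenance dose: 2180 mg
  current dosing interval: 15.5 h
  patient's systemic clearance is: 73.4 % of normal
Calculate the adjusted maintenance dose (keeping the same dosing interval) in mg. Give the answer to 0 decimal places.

To keep the same average steady-state level, dosing rate must scale with clearance.
CL ratio = 73.4 / 100 = 0.7340
New dose (same interval) = 2180 × 0.7340 = 1600 mg

1600 mg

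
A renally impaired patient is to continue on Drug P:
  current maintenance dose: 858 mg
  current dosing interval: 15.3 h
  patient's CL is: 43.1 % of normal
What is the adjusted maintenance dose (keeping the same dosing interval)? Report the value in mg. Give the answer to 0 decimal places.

370 mg

To keep the same average steady-state level, dosing rate must scale with clearance.
CL ratio = 43.1 / 100 = 0.4310
New dose (same interval) = 858 × 0.4310 = 369.8 mg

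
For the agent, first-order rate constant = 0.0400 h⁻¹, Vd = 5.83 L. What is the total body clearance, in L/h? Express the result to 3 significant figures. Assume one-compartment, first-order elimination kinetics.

CL = k × Vd = 0.0400 × 5.83 = 0.2332 L/h

0.233 L/h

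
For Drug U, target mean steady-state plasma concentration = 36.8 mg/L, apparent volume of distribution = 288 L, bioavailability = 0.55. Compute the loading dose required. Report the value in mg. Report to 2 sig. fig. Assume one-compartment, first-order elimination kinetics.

19000 mg

LD = Css × Vd / F = 36.8 × 288 / 0.55 = 19270 mg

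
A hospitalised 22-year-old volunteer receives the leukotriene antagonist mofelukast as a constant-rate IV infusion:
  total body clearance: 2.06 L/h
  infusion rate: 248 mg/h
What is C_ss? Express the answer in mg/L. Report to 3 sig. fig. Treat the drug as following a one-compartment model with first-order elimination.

At steady state Css = R₀ / CL = 248 / 2.060 = 120.4 mg/L

120 mg/L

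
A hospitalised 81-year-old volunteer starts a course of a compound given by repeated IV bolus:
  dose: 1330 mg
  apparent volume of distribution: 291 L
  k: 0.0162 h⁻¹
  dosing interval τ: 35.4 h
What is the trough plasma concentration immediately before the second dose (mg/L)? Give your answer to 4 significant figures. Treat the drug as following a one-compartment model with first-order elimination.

C₀ per dose = Dose / Vd = 1330 / 291 = 4.570 mg/L
Fraction remaining after one interval: r = e^(−kτ) = e^(−0.01620 × 35.4) = 0.5636
Before dose 2, 1 dose has been given (aged 1τ).
C_trough = C₀ × r = 4.570 × 0.5636 = 2.576 mg/L

2.576 mg/L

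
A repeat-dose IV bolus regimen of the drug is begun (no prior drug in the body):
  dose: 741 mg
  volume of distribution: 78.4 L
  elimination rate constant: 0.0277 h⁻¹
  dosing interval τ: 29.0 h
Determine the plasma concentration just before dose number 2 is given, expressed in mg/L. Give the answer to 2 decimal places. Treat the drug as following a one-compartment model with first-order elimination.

4.23 mg/L

C₀ per dose = Dose / Vd = 741 / 78.4 = 9.452 mg/L
Fraction remaining after one interval: r = e^(−kτ) = e^(−0.02770 × 29.0) = 0.4478
Before dose 2, 1 dose has been given (aged 1τ).
C_trough = C₀ × r = 9.452 × 0.4478 = 4.233 mg/L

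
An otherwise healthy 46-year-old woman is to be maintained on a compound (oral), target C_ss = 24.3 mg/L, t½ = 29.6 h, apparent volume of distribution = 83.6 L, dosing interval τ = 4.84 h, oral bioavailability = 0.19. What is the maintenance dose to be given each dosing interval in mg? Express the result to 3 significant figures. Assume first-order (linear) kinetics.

k = ln2 / t½ = 0.693147 / 29.6 = 0.02342 h⁻¹
CL = k × Vd = 0.02342 × 83.6 = 1.958 L/h
At steady state, F × (Dose/τ) = Css × CL.
Dose = Css × CL × τ / F = 24.3 × 1.958 × 4.84 / 0.19 = 1212 mg

1210 mg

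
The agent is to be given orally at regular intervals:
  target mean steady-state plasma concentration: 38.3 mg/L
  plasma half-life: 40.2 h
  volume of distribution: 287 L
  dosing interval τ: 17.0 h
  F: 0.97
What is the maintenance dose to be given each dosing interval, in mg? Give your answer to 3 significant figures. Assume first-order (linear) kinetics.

3320 mg

k = ln2 / t½ = 0.693147 / 40.2 = 0.01724 h⁻¹
CL = k × Vd = 0.01724 × 287 = 4.948 L/h
At steady state, F × (Dose/τ) = Css × CL.
Dose = Css × CL × τ / F = 38.3 × 4.948 × 17.0 / 0.97 = 3321 mg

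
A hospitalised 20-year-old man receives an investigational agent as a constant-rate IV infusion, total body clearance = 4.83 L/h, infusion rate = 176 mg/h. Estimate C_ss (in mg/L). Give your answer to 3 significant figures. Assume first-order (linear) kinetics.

At steady state Css = R₀ / CL = 176 / 4.830 = 36.44 mg/L

36.4 mg/L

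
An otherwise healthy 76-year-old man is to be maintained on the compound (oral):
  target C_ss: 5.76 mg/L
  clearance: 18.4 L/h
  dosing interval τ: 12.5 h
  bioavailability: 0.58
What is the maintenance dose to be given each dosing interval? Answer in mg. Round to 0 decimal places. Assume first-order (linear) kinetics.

2284 mg

At steady state, F × (Dose/τ) = Css × CL.
Dose = Css × CL × τ / F = 5.76 × 18.40 × 12.5 / 0.58 = 2284 mg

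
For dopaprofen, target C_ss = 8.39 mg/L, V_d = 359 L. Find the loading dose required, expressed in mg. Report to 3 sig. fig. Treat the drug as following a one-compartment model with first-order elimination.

3010 mg

LD = Css × Vd = 8.39 × 359 = 3012 mg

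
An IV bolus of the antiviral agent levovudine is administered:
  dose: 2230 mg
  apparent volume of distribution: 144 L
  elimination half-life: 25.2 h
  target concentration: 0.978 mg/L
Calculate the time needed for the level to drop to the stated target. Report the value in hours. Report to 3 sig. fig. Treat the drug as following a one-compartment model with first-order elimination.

100 h

C₀ = Dose / Vd = 2230 / 144 = 15.49 mg/L
k = ln2 / t½ = 0.693147 / 25.2 = 0.02751 h⁻¹
t = ln(C₀ / C) / k = ln(15.49 / 0.978) / 0.02751
  = ln(15.84) / 0.02751 = 2.763 / 0.02751 = 100.4 h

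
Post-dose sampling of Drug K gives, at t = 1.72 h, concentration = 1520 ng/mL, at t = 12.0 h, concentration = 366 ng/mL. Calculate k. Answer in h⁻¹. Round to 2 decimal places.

k = ln(C₁/C₂) / (t₂ − t₁) = ln(1520/366) / (12.0 − 1.72)
  = 1.424 / 10.28 = 0.1385 h⁻¹

0.14 h⁻¹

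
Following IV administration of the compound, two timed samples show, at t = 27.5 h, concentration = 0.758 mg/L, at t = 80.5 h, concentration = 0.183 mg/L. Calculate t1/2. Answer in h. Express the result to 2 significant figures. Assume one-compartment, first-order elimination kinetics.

26 h

k = ln(C₁/C₂) / (t₂ − t₁) = ln(0.758/0.183) / (80.5 − 27.5)
  = 1.421 / 53.00 = 0.02681 h⁻¹
t½ = ln2 / k = 0.693147 / 0.02681 = 25.85 h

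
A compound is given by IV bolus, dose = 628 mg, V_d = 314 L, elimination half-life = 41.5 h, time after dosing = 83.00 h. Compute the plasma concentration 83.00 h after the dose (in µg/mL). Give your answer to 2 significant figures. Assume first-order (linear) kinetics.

C₀ = Dose / Vd = 628.0 / 314 = 2.000 mg/L
k = ln2 / t½ = 0.693147 / 41.5 = 0.01670 h⁻¹
t / t½ = 83.00 / 41.5 = 2 half-lives
C = C₀ × (1/2)^2 = 2.000 × 0.2500 = 0.5000 mg/L
(0.5000 mg/L = 0.5000 µg/mL)

0.50 µg/mL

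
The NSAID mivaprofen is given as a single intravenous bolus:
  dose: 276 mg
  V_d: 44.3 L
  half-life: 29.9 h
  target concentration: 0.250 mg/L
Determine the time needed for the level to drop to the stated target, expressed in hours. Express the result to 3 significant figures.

C₀ = Dose / Vd = 276.0 / 44.3 = 6.230 mg/L
k = ln2 / t½ = 0.693147 / 29.9 = 0.02318 h⁻¹
t = ln(C₀ / C) / k = ln(6.230 / 0.250) / 0.02318
  = ln(24.92) / 0.02318 = 3.216 / 0.02318 = 138.7 h

139 h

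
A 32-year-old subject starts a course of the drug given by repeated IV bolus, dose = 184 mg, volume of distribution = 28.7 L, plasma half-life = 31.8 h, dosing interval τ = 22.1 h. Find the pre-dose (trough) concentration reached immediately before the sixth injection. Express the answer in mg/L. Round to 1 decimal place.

9.4 mg/L

C₀ per dose = Dose / Vd = 184 / 28.7 = 6.411 mg/L
k = ln2 / t½ = 0.693147 / 31.8 = 0.02180 h⁻¹
Fraction remaining after one interval: r = e^(−kτ) = e^(−0.02180 × 22.1) = 0.6177
Before dose 6, 5 doses have been given (aged 1τ, 2τ, 3τ, 4τ, 5τ).
C_trough = C₀ × (r + r² + … + r^5) = C₀ × r(1−r^5)/(1−r)
        = 6.411 × 0.6177 × (1 − 0.08993) / (1 − 0.6177) = 9.427 mg/L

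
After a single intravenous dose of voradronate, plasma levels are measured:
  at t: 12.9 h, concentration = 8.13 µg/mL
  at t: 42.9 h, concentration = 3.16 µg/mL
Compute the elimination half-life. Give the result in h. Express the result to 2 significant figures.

k = ln(C₁/C₂) / (t₂ − t₁) = ln(8.13/3.16) / (42.9 − 12.9)
  = 0.9450 / 30.00 = 0.03150 h⁻¹
t½ = ln2 / k = 0.693147 / 0.03150 = 22.00 h

22 h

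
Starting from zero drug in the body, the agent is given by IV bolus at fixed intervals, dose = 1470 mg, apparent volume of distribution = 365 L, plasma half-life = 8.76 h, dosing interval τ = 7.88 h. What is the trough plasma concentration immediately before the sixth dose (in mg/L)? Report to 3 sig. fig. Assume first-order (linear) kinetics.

C₀ per dose = Dose / Vd = 1470 / 365 = 4.027 mg/L
k = ln2 / t½ = 0.693147 / 8.76 = 0.07913 h⁻¹
Fraction remaining after one interval: r = e^(−kτ) = e^(−0.07913 × 7.88) = 0.5360
Before dose 6, 5 doses have been given (aged 1τ, 2τ, 3τ, 4τ, 5τ).
C_trough = C₀ × (r + r² + … + r^5) = C₀ × r(1−r^5)/(1−r)
        = 4.027 × 0.5360 × (1 − 0.04424) / (1 − 0.5360) = 4.446 mg/L

4.45 mg/L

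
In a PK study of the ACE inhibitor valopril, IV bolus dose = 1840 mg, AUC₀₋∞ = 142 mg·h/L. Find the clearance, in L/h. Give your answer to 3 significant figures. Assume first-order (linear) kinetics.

13.0 L/h

CL = Dose / AUC = 1840 / 142 = 12.96 L/h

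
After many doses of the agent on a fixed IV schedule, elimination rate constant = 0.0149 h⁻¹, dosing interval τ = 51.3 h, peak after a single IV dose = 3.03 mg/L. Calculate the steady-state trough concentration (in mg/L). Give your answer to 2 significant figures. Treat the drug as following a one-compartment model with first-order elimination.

2.6 mg/L

e^(−kτ) = e^(−0.01490 × 51.3) = 0.4656
Accumulation ratio R = 1 / (1 − e^(−kτ)) = 1 / (1 − 0.4656) = 1.871
Steady-state trough = C₀ × R × e^(−kτ) = 3.03 × 1.871 × 0.4656 = 2.640 mg/L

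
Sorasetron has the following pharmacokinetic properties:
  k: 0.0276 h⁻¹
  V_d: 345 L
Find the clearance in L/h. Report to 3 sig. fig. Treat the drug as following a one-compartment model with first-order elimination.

9.52 L/h

CL = k × Vd = 0.0276 × 345 = 9.522 L/h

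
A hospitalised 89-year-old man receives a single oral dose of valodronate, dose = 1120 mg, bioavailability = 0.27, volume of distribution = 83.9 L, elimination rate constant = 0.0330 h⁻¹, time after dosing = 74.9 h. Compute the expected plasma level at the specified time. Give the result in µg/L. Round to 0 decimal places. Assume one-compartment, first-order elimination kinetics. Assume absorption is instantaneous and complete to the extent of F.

304 µg/L

Amount reaching circulation = F × Dose = 0.27 × 1120 = 302.4 mg
C₀ = F·Dose / Vd = 302.4 / 83.9 = 3.604 mg/L
C = C₀ · e^(−k·t) = 3.604 × e^(−0.03300 × 74.9)
  = 3.604 × 0.08444 = 0.3043 mg/L
Convert: 0.3043 mg/L × 1000 = 304.3 µg/L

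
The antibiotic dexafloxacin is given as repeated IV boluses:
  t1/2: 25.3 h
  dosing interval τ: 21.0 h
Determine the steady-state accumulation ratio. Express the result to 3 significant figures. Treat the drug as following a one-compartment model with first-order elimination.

2.29

k = ln2 / t½ = 0.693147 / 25.3 = 0.02740 h⁻¹
e^(−kτ) = e^(−0.02740 × 21.0) = 0.5625
Accumulation ratio R = 1 / (1 − e^(−kτ)) = 1 / (1 − 0.5625) = 2.286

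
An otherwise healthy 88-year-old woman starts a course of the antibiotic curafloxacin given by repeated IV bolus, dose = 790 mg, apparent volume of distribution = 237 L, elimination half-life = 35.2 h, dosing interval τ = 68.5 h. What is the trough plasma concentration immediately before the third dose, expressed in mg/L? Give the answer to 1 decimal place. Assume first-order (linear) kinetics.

C₀ per dose = Dose / Vd = 790 / 237 = 3.333 mg/L
k = ln2 / t½ = 0.693147 / 35.2 = 0.01969 h⁻¹
Fraction remaining after one interval: r = e^(−kτ) = e^(−0.01969 × 68.5) = 0.2596
Before dose 3, 2 doses have been given (aged 1τ, 2τ).
C_trough = C₀ × (r + r²) = 3.333 × (0.2596 + 0.06739) = 1.090 mg/L

1.1 mg/L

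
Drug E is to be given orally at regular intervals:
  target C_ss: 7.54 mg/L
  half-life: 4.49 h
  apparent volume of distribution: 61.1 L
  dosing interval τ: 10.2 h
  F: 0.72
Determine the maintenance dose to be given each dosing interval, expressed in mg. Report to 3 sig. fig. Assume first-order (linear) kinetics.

1010 mg

k = ln2 / t½ = 0.693147 / 4.49 = 0.1544 h⁻¹
CL = k × Vd = 0.1544 × 61.1 = 9.434 L/h
At steady state, F × (Dose/τ) = Css × CL.
Dose = Css × CL × τ / F = 7.54 × 9.434 × 10.2 / 0.72 = 1008 mg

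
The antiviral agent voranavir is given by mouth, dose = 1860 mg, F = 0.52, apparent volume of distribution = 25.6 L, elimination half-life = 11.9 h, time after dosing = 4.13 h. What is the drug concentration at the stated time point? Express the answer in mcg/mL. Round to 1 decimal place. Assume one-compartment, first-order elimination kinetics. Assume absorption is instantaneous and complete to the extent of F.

Amount reaching circulation = F × Dose = 0.52 × 1860 = 967.2 mg
C₀ = F·Dose / Vd = 967.2 / 25.6 = 37.78 mg/L
k = ln2 / t½ = 0.693147 / 11.9 = 0.05825 h⁻¹
C = C₀ · e^(−k·t) = 37.78 × e^(−0.05825 × 4.13)
  = 37.78 × 0.7862 = 29.70 mg/L
(29.70 mg/L = 29.70 mcg/mL)

29.7 mcg/mL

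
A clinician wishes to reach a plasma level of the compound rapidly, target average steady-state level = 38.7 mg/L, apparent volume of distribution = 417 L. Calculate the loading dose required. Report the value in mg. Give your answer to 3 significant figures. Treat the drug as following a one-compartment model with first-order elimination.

LD = Css × Vd = 38.7 × 417 = 16140 mg

16100 mg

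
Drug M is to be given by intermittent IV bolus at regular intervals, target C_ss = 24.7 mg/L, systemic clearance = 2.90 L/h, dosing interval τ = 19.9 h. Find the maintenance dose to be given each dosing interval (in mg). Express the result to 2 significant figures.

At steady state, Dose/τ = Css × CL.
Dose = Css × CL × τ = 24.7 × 2.900 × 19.9 = 1425 mg

1400 mg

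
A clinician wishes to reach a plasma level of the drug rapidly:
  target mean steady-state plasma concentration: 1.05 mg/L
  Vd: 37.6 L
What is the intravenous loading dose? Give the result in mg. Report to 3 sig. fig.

LD = Css × Vd = 1.05 × 37.6 = 39.48 mg

39.5 mg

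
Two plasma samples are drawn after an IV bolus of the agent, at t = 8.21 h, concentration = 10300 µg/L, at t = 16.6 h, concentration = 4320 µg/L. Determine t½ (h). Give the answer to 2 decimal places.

6.69 h

k = ln(C₁/C₂) / (t₂ − t₁) = ln(10300/4320) / (16.6 − 8.21)
  = 0.8689 / 8.390 = 0.1036 h⁻¹
t½ = ln2 / k = 0.693147 / 0.1036 = 6.691 h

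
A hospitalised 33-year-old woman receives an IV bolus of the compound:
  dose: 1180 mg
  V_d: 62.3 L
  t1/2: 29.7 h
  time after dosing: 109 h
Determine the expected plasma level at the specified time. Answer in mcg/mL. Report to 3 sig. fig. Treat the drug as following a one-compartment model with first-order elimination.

C₀ = Dose / Vd = 1180 / 62.3 = 18.94 mg/L
k = ln2 / t½ = 0.693147 / 29.7 = 0.02334 h⁻¹
C = C₀ · e^(−k·t) = 18.94 × e^(−0.02334 × 109)
  = 18.94 × 0.07855 = 1.488 mg/L
(1.488 mg/L = 1.488 mcg/mL)

1.49 mcg/mL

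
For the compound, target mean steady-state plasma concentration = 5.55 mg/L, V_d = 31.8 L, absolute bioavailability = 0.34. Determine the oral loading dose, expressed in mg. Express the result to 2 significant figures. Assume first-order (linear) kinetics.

LD = Css × Vd / F = 5.55 × 31.8 / 0.34 = 519.1 mg

520 mg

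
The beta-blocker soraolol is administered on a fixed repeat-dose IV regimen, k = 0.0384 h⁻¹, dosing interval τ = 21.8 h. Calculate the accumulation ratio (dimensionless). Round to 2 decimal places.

1.76

e^(−kτ) = e^(−0.03840 × 21.8) = 0.4330
Accumulation ratio R = 1 / (1 − e^(−kτ)) = 1 / (1 − 0.4330) = 1.764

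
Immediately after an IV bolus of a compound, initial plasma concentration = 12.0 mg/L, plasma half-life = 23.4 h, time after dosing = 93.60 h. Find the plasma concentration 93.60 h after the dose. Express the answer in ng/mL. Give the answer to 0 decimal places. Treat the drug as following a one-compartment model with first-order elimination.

k = ln2 / t½ = 0.693147 / 23.4 = 0.02962 h⁻¹
t / t½ = 93.60 / 23.4 = 4 half-lives
C = C₀ × (1/2)^4 = 12.00 × 0.06250 = 0.7500 mg/L
Convert: 0.7500 mg/L × 1000 = 750.0 ng/mL

750 ng/mL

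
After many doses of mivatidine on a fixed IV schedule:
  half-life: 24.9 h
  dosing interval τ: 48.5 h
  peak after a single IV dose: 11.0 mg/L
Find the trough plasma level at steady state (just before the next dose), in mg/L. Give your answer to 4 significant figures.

k = ln2 / t½ = 0.693147 / 24.9 = 0.02784 h⁻¹
e^(−kτ) = e^(−0.02784 × 48.5) = 0.2592
Accumulation ratio R = 1 / (1 − e^(−kτ)) = 1 / (1 − 0.2592) = 1.350
Steady-state trough = C₀ × R × e^(−kτ) = 11.0 × 1.350 × 0.2592 = 3.849 mg/L

3.849 mg/L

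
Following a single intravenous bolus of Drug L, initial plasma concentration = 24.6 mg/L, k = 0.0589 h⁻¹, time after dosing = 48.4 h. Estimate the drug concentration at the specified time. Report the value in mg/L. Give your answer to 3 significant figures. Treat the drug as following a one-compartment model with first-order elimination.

1.42 mg/L

C = C₀ · e^(−k·t) = 24.60 × e^(−0.05890 × 48.4)
  = 24.60 × 0.05780 = 1.422 mg/L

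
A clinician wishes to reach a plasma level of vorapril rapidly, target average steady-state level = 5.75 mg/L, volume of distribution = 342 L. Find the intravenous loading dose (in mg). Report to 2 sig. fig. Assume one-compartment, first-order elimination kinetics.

LD = Css × Vd = 5.75 × 342 = 1967 mg

2000 mg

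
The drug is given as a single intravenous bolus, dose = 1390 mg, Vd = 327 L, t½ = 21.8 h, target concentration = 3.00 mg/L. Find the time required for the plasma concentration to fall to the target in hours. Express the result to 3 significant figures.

C₀ = Dose / Vd = 1390 / 327 = 4.251 mg/L
k = ln2 / t½ = 0.693147 / 21.8 = 0.03180 h⁻¹
t = ln(C₀ / C) / k = ln(4.251 / 3.00) / 0.03180
  = ln(1.417) / 0.03180 = 0.3485 / 0.03180 = 10.96 h

11.0 h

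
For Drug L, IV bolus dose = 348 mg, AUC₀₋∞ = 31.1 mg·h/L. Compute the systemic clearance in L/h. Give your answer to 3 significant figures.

CL = Dose / AUC = 348 / 31.1 = 11.19 L/h

11.2 L/h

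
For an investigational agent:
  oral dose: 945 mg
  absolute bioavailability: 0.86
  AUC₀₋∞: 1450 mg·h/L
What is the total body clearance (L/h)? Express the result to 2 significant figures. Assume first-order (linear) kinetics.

0.56 L/h

CL = F·Dose / AUC = 0.86 × 945 / 1450 = 0.5605 L/h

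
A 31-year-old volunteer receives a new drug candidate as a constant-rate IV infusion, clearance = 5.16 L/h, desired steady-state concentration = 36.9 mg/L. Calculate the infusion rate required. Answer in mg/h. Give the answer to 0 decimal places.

190 mg/h

At steady state, infusion rate R₀ = Css × CL = 36.9 × 5.160 = 190.4 mg/h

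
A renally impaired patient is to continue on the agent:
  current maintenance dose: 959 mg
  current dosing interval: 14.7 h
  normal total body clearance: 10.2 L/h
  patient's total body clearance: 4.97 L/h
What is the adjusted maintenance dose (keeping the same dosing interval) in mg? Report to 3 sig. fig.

467 mg

To keep the same average steady-state level, dosing rate must scale with clearance.
CL ratio = 4.97 / 10.2 = 0.4873
New dose (same interval) = 959 × 0.4873 = 467.3 mg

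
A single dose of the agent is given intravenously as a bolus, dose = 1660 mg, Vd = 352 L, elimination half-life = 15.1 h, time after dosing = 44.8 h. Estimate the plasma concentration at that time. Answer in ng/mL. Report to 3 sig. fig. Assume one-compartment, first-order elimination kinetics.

603 ng/mL

C₀ = Dose / Vd = 1660 / 352 = 4.716 mg/L
k = ln2 / t½ = 0.693147 / 15.1 = 0.04590 h⁻¹
C = C₀ · e^(−k·t) = 4.716 × e^(−0.04590 × 44.8)
  = 4.716 × 0.1279 = 0.6032 mg/L
Convert: 0.6032 mg/L × 1000 = 603.2 ng/mL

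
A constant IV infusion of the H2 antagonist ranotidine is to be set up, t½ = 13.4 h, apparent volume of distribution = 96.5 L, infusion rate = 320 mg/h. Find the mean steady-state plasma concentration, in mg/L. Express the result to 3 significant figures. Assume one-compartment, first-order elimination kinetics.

k = ln2 / t½ = 0.693147 / 13.4 = 0.05173 h⁻¹
CL = k × Vd = 0.05173 × 96.5 = 4.992 L/h
At steady state Css = R₀ / CL = 320 / 4.992 = 64.10 mg/L

64.1 mg/L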